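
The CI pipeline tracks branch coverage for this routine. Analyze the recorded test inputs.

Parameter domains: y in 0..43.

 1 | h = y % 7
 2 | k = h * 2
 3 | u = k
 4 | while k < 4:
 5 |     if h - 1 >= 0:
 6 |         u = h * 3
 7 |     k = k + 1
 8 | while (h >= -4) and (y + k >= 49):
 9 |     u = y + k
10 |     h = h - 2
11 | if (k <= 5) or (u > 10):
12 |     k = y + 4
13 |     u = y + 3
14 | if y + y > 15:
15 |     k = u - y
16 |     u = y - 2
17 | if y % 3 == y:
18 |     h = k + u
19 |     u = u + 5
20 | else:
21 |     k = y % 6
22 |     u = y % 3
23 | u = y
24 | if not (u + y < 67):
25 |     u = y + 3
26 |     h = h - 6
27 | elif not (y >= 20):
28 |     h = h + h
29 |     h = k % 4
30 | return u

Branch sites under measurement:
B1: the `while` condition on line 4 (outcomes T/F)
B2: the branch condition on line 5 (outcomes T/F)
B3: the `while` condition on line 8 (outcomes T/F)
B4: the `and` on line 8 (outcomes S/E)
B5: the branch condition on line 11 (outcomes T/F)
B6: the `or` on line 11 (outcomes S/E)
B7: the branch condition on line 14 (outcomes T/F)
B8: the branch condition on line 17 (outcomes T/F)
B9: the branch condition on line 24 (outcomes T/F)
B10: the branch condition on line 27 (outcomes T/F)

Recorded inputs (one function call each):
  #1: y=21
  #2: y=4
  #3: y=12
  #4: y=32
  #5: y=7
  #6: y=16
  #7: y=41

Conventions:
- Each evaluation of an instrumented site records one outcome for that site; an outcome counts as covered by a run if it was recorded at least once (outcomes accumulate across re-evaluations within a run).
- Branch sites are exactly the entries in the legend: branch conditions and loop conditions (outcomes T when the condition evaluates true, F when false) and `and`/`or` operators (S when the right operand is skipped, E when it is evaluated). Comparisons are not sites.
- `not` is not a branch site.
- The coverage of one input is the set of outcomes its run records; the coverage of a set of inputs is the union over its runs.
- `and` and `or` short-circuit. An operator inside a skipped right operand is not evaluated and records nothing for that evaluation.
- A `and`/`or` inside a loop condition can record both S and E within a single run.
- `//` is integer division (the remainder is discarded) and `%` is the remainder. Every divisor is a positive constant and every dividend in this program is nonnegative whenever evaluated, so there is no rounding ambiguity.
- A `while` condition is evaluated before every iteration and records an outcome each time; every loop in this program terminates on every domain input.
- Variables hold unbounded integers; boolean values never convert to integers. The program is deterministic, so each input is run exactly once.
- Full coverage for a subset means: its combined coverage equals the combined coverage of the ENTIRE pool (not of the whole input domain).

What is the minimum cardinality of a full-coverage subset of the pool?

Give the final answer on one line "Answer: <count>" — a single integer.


run #1 (y=21) runs B1->T, B2->F, B1->T, B2->F, B1->T, B2->F, B1->T, B2->F, B1->F, B4->E, B3->F, B6->S, B5->T, B7->T, ...; records B1=T, B1=F, B2=F, B3=F, B4=E, B5=T, B6=S, B7=T, B8=F, B9=F, B10=F
run #2 (y=4) runs B1->F, B4->E, B3->F, B6->E, B5->F, B7->F, B8->F, B9->F, B10->T; records B1=F, B3=F, B4=E, B5=F, B6=E, B7=F, B8=F, B9=F, B10=T
run #3 (y=12) runs B1->F, B4->E, B3->F, B6->E, B5->F, B7->T, B8->F, B9->F, B10->T; records B1=F, B3=F, B4=E, B5=F, B6=E, B7=T, B8=F, B9=F, B10=T
run #4 (y=32) runs B1->F, B4->E, B3->F, B6->E, B5->F, B7->T, B8->F, B9->F, B10->F; records B1=F, B3=F, B4=E, B5=F, B6=E, B7=T, B8=F, B9=F, B10=F
run #5 (y=7) runs B1->T, B2->F, B1->T, B2->F, B1->T, B2->F, B1->T, B2->F, B1->F, B4->E, B3->F, B6->S, B5->T, B7->F, ...; records B1=T, B1=F, B2=F, B3=F, B4=E, B5=T, B6=S, B7=F, B8=F, B9=F, B10=T
run #6 (y=16) runs B1->F, B4->E, B3->F, B6->S, B5->T, B7->T, B8->F, B9->F, B10->T; records B1=F, B3=F, B4=E, B5=T, B6=S, B7=T, B8=F, B9=F, B10=T
run #7 (y=41) runs B1->F, B4->E, B3->T, B4->E, B3->T, B4->E, B3->T, B4->E, B3->T, B4->E, B3->T, B4->E, B3->T, B4->S, ...; records B1=F, B3=T, B3=F, B4=S, B4=E, B5=T, B6=E, B7=T, B8=F, B9=T
the full pool covers 18 outcomes: B1=T, B1=F, B2=F, B3=T, B3=F, B4=S, B4=E, B5=T, B5=F, B6=S, B6=E, B7=T, B7=F, B8=F, B9=T, B9=F, B10=T, B10=F
checked all size-1 subsets: none covers 18 outcomes (max 11/18)
checked all size-2 subsets: none covers 18 outcomes (max 16/18)
at size 3, {1, 2, 7} reaches all 18 outcomes; every lexicographically earlier size-3 subset fails
Answer: 3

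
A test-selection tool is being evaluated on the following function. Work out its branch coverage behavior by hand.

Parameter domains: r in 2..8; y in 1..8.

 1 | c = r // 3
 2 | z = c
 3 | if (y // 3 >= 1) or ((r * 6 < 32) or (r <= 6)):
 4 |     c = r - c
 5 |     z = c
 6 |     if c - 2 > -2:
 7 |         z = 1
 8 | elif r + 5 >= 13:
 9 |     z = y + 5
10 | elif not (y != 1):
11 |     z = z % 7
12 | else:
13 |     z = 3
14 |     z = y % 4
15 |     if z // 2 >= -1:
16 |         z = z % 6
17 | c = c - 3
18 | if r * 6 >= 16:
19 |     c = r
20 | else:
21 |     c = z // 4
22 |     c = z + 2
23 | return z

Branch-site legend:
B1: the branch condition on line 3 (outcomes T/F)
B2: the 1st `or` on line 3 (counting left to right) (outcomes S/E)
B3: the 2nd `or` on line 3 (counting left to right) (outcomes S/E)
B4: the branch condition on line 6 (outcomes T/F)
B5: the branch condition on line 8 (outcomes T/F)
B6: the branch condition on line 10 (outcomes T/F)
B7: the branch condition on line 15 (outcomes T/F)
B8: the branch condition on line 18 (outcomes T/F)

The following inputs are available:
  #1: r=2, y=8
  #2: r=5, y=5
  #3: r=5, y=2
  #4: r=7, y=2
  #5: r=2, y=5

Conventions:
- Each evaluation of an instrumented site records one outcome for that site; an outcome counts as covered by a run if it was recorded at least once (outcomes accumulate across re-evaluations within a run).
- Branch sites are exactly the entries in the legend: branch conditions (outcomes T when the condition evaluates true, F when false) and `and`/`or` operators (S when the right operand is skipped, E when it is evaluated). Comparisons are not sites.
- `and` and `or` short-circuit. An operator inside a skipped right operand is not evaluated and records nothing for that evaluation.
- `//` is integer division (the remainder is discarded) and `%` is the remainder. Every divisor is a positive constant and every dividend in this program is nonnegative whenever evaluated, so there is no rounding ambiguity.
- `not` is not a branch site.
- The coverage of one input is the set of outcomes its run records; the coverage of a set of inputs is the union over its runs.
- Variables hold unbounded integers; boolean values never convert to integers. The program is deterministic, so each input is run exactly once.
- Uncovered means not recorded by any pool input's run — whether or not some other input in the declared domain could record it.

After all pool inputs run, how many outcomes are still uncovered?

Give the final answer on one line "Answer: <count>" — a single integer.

run #1 (r=2, y=8) runs B2->S, B1->T, B4->T, B8->F; records B1=T, B2=S, B4=T, B8=F
run #2 (r=5, y=5) runs B2->S, B1->T, B4->T, B8->T; records B1=T, B2=S, B4=T, B8=T
run #3 (r=5, y=2) runs B2->E, B3->S, B1->T, B4->T, B8->T; records B1=T, B2=E, B3=S, B4=T, B8=T
run #4 (r=7, y=2) runs B2->E, B3->E, B1->F, B5->F, B6->F, B7->T, B8->T; records B1=F, B2=E, B3=E, B5=F, B6=F, B7=T, B8=T
run #5 (r=2, y=5) runs B2->S, B1->T, B4->T, B8->F; records B1=T, B2=S, B4=T, B8=F
union over the pool: B1=T, B1=F, B2=S, B2=E, B3=S, B3=E, B4=T, B5=F, B6=F, B7=T, B8=T, B8=F
uncovered (4 of 16): B4=F, B5=T, B6=T, B7=F

Answer: 4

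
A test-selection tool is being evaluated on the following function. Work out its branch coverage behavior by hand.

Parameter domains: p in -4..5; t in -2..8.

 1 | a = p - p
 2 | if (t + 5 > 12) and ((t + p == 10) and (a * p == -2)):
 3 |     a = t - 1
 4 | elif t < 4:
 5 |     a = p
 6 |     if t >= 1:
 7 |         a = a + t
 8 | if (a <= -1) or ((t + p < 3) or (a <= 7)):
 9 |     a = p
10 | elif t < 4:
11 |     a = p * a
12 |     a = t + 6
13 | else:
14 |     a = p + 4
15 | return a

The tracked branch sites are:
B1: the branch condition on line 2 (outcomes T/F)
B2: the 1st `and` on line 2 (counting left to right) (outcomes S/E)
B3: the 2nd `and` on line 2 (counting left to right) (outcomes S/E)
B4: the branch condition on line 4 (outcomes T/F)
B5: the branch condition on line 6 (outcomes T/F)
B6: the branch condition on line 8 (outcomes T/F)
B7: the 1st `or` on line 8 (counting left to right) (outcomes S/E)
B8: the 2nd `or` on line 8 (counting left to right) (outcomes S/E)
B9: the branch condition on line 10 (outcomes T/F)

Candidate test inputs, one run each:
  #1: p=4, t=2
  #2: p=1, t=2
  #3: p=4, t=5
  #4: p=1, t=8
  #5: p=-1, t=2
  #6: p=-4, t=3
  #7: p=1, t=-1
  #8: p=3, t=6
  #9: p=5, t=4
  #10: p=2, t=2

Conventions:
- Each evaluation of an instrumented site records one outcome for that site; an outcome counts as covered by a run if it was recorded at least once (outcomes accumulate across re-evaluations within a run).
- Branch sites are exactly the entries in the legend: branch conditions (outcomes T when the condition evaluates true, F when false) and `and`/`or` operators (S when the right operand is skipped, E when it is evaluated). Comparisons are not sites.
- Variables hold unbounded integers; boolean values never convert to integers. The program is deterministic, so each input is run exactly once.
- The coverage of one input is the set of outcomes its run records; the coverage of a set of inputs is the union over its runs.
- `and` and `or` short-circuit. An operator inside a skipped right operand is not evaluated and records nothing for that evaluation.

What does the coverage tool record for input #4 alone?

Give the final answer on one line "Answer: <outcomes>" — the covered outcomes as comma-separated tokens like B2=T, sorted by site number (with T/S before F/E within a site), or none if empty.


Event log for input #4 (p=1, t=8):
  B2->E, B3->S, B1->F, B4->F, B7->E, B8->E, B6->T
as a set, this run covers: B1=F, B2=E, B3=S, B4=F, B6=T, B7=E, B8=E
Answer: B1=F, B2=E, B3=S, B4=F, B6=T, B7=E, B8=E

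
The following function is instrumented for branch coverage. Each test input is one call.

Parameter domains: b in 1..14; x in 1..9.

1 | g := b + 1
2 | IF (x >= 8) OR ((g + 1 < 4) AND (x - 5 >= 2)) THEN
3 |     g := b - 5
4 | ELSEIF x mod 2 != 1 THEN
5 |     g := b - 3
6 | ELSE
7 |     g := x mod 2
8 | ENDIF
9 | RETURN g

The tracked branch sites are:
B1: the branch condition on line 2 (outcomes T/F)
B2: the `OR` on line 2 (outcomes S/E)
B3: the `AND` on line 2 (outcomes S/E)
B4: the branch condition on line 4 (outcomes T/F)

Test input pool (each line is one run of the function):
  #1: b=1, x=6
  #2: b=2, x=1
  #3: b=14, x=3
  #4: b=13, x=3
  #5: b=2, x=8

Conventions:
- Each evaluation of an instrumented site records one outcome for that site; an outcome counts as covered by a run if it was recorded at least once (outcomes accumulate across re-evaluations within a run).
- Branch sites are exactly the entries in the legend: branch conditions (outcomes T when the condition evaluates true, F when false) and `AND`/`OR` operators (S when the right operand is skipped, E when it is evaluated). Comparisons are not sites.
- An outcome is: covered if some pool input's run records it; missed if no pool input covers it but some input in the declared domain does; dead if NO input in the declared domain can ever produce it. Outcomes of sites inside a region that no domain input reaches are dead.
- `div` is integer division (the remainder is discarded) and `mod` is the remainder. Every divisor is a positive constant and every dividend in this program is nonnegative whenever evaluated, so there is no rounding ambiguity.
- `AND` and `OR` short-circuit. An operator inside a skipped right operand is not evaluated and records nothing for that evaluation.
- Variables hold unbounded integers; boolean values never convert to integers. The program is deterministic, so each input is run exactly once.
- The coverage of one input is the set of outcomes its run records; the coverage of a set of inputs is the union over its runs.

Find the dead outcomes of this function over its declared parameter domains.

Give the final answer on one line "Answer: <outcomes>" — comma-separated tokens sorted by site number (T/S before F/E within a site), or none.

sweeping the full domain (126 inputs) for each outcome:
  reachable outcomes have witnesses, e.g. B1=T (e.g. b=1, x=7), B1=F (e.g. b=1, x=1), B2=S (e.g. b=1, x=8), B2=E (e.g. b=1, x=1)

Answer: none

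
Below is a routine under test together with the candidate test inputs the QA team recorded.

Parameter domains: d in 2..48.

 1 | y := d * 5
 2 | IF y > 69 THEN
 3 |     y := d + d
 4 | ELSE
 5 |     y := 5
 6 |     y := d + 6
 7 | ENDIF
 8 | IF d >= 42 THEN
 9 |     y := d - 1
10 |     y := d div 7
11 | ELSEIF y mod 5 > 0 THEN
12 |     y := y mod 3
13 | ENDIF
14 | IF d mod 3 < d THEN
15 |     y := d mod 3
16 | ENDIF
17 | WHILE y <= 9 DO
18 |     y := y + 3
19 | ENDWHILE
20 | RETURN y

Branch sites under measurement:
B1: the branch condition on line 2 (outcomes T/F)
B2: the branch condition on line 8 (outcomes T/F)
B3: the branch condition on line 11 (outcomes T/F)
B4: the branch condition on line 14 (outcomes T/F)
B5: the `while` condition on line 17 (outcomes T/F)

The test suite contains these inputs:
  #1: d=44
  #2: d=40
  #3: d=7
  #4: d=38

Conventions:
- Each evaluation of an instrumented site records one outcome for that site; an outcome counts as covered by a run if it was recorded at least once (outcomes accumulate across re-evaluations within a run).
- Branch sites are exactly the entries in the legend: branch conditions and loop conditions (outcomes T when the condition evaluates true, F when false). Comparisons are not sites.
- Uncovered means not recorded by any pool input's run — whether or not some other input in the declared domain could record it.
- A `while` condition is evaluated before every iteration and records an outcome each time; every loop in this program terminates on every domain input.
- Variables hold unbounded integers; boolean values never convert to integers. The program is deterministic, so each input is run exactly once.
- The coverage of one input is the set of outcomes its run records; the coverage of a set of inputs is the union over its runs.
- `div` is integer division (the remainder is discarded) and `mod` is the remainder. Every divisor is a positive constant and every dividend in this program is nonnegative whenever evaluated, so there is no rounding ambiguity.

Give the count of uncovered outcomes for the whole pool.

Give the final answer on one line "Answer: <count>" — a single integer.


input #1 (d=44): events B1->T, B2->T, B4->T, B5->T, B5->T, B5->T, B5->F; covers B1=T, B2=T, B4=T, B5=T, B5=F
input #2 (d=40): events B1->T, B2->F, B3->F, B4->T, B5->T, B5->T, B5->T, B5->F; covers B1=T, B2=F, B3=F, B4=T, B5=T, B5=F
input #3 (d=7): events B1->F, B2->F, B3->T, B4->T, B5->T, B5->T, B5->T, B5->F; covers B1=F, B2=F, B3=T, B4=T, B5=T, B5=F
input #4 (d=38): events B1->T, B2->F, B3->T, B4->T, B5->T, B5->T, B5->T, B5->F; covers B1=T, B2=F, B3=T, B4=T, B5=T, B5=F
union over the pool: B1=T, B1=F, B2=T, B2=F, B3=T, B3=F, B4=T, B5=T, B5=F
uncovered (1 of 10): B4=F
Answer: 1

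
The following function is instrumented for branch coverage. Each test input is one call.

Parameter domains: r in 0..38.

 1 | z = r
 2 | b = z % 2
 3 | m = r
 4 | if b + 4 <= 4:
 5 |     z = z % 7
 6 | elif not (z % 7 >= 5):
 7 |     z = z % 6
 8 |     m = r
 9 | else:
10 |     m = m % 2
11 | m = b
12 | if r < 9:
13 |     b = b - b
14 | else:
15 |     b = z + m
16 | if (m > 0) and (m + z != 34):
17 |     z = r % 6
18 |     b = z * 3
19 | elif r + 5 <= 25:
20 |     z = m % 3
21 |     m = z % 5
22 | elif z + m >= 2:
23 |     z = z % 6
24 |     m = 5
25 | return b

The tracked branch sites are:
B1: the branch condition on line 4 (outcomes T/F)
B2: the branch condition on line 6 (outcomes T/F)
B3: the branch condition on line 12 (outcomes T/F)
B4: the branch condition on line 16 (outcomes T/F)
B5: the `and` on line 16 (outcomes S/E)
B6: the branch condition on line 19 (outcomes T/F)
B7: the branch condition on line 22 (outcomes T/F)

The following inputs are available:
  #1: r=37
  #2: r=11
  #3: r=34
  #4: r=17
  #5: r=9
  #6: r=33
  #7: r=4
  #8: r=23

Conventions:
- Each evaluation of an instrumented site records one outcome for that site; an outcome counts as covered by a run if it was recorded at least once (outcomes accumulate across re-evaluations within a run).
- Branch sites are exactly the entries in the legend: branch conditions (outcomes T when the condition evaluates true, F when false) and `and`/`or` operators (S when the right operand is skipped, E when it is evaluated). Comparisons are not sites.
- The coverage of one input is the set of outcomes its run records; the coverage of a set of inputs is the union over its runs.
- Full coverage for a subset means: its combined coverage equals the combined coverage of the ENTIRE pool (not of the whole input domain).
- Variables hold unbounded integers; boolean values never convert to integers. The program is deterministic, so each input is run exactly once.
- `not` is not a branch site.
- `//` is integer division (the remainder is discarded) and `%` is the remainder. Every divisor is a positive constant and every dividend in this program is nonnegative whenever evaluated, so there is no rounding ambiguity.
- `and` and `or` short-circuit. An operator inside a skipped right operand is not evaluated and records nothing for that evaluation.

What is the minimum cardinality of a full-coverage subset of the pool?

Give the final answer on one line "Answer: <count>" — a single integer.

input #1, r=37: events B1->F, B2->T, B3->F, B5->E, B4->T; outcomes B1=F, B2=T, B3=F, B4=T, B5=E
input #2, r=11: events B1->F, B2->T, B3->F, B5->E, B4->T; outcomes B1=F, B2=T, B3=F, B4=T, B5=E
input #3, r=34: events B1->T, B3->F, B5->S, B4->F, B6->F, B7->T; outcomes B1=T, B3=F, B4=F, B5=S, B6=F, B7=T
input #4, r=17: events B1->F, B2->T, B3->F, B5->E, B4->T; outcomes B1=F, B2=T, B3=F, B4=T, B5=E
input #5, r=9: events B1->F, B2->T, B3->F, B5->E, B4->T; outcomes B1=F, B2=T, B3=F, B4=T, B5=E
input #6, r=33: events B1->F, B2->F, B3->F, B5->E, B4->F, B6->F, B7->T; outcomes B1=F, B2=F, B3=F, B4=F, B5=E, B6=F, B7=T
input #7, r=4: events B1->T, B3->T, B5->S, B4->F, B6->T; outcomes B1=T, B3=T, B4=F, B5=S, B6=T
input #8, r=23: events B1->F, B2->T, B3->F, B5->E, B4->T; outcomes B1=F, B2=T, B3=F, B4=T, B5=E
the full pool covers 13 outcomes: B1=T, B1=F, B2=T, B2=F, B3=T, B3=F, B4=T, B4=F, B5=S, B5=E, B6=T, B6=F, B7=T
every size-1 subset falls short of the 13 outcomes (best: 7/13)
every size-2 subset falls short of the 13 outcomes (best: 11/13)
size 3: inputs {1, 6, 7} cover all 13 outcomes, and no lexicographically smaller subset of this size does

Answer: 3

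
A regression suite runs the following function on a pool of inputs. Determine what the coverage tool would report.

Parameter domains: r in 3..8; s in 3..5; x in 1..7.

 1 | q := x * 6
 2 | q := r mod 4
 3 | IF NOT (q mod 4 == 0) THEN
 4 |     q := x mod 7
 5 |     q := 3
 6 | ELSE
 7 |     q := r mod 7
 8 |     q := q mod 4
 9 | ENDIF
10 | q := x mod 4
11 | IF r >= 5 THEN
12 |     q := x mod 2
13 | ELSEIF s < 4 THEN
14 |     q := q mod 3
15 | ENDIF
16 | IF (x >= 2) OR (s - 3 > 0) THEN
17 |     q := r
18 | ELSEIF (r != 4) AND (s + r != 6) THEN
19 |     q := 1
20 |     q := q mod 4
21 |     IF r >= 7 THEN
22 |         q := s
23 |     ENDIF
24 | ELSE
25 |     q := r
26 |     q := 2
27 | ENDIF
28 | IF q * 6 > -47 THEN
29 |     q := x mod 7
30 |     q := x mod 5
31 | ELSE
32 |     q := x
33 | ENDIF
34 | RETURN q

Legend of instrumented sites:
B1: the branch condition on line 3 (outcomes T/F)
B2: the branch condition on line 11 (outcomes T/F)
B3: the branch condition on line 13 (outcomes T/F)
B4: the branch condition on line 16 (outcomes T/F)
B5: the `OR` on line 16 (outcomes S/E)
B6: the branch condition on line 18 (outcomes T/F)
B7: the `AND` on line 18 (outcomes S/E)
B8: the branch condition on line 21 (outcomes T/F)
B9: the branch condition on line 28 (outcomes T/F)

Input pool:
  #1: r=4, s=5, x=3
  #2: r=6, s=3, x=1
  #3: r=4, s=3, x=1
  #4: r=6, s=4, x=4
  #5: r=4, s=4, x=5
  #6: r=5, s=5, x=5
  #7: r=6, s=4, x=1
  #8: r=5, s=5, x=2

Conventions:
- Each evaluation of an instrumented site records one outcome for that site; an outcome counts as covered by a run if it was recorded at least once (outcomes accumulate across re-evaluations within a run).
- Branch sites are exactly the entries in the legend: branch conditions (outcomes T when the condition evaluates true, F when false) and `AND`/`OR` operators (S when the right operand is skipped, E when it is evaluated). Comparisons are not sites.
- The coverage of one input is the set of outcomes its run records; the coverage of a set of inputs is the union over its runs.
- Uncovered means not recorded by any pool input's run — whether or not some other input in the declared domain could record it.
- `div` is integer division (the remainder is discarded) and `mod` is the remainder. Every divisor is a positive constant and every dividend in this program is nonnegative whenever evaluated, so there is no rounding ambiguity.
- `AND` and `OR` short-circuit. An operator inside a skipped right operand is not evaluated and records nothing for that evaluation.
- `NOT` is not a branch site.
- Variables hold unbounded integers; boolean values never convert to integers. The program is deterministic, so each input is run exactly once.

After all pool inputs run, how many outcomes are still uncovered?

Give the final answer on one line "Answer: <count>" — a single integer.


input #1, r=4, s=5, x=3: events B1->F, B2->F, B3->F, B5->S, B4->T, B9->T; outcomes B1=F, B2=F, B3=F, B4=T, B5=S, B9=T
input #2, r=6, s=3, x=1: events B1->T, B2->T, B5->E, B4->F, B7->E, B6->T, B8->F, B9->T; outcomes B1=T, B2=T, B4=F, B5=E, B6=T, B7=E, B8=F, B9=T
input #3, r=4, s=3, x=1: events B1->F, B2->F, B3->T, B5->E, B4->F, B7->S, B6->F, B9->T; outcomes B1=F, B2=F, B3=T, B4=F, B5=E, B6=F, B7=S, B9=T
input #4, r=6, s=4, x=4: events B1->T, B2->T, B5->S, B4->T, B9->T; outcomes B1=T, B2=T, B4=T, B5=S, B9=T
input #5, r=4, s=4, x=5: events B1->F, B2->F, B3->F, B5->S, B4->T, B9->T; outcomes B1=F, B2=F, B3=F, B4=T, B5=S, B9=T
input #6, r=5, s=5, x=5: events B1->T, B2->T, B5->S, B4->T, B9->T; outcomes B1=T, B2=T, B4=T, B5=S, B9=T
input #7, r=6, s=4, x=1: events B1->T, B2->T, B5->E, B4->T, B9->T; outcomes B1=T, B2=T, B4=T, B5=E, B9=T
input #8, r=5, s=5, x=2: events B1->T, B2->T, B5->S, B4->T, B9->T; outcomes B1=T, B2=T, B4=T, B5=S, B9=T
union over the pool: B1=T, B1=F, B2=T, B2=F, B3=T, B3=F, B4=T, B4=F, B5=S, B5=E, B6=T, B6=F, B7=S, B7=E, B8=F, B9=T
uncovered (2 of 18): B8=T, B9=F
Answer: 2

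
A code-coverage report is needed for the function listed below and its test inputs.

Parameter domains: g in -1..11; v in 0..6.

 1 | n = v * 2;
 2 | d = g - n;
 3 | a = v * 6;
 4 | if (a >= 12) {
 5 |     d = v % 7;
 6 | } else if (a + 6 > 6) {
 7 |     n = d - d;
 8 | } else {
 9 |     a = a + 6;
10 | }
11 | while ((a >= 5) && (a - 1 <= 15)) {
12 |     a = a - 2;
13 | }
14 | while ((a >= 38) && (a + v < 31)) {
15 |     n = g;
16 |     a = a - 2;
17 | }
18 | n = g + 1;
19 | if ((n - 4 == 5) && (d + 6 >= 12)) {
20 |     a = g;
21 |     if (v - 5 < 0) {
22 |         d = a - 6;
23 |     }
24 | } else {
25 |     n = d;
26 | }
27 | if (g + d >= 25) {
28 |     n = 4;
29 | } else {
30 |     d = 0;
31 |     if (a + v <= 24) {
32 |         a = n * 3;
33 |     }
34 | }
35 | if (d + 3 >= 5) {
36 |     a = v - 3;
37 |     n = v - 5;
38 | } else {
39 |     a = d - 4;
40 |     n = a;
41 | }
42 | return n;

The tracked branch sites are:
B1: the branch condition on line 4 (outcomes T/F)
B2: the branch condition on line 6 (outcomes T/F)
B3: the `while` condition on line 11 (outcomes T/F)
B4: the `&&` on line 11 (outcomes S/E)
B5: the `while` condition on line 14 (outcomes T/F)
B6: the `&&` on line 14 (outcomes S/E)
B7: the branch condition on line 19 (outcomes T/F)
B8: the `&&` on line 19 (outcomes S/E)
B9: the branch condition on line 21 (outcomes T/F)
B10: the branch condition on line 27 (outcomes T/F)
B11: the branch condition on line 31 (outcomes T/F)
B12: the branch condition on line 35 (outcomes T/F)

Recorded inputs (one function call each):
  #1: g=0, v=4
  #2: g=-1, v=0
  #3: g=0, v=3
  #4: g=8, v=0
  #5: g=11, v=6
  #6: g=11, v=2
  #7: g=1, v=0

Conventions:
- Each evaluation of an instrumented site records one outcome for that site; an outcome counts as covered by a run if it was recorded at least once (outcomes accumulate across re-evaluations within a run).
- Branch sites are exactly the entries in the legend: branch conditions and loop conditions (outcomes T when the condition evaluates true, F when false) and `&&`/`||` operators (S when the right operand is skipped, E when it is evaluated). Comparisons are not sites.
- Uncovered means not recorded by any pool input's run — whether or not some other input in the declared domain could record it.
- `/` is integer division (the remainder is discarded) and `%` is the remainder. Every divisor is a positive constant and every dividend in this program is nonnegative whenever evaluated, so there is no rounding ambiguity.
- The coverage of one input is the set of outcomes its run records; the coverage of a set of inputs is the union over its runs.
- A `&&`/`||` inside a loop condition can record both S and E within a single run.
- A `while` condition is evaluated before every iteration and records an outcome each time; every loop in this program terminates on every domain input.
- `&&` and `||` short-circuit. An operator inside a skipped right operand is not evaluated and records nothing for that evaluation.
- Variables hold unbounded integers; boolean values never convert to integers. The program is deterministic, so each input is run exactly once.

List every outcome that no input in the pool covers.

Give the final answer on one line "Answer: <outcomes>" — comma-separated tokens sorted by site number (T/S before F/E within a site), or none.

input #1, g=0, v=4: events B1->T, B4->E, B3->F, B6->S, B5->F, B8->S, B7->F, B10->F, B11->F, B12->F; outcomes B1=T, B3=F, B4=E, B5=F, B6=S, B7=F, B8=S, B10=F, B11=F, B12=F
input #2, g=-1, v=0: events B1->F, B2->F, B4->E, B3->T, B4->S, B3->F, B6->S, B5->F, B8->S, B7->F, B10->F, B11->T, B12->F; outcomes B1=F, B2=F, B3=T, B3=F, B4=S, B4=E, B5=F, B6=S, B7=F, B8=S, B10=F, B11=T, B12=F
input #3, g=0, v=3: events B1->T, B4->E, B3->F, B6->S, B5->F, B8->S, B7->F, B10->F, B11->T, B12->F; outcomes B1=T, B3=F, B4=E, B5=F, B6=S, B7=F, B8=S, B10=F, B11=T, B12=F
input #4, g=8, v=0: events B1->F, B2->F, B4->E, B3->T, B4->S, B3->F, B6->S, B5->F, B8->E, B7->T, B9->T, B10->F, B11->T, B12->F; outcomes B1=F, B2=F, B3=T, B3=F, B4=S, B4=E, B5=F, B6=S, B7=T, B8=E, B9=T, B10=F, B11=T, B12=F
input #5, g=11, v=6: events B1->T, B4->E, B3->F, B6->S, B5->F, B8->S, B7->F, B10->F, B11->F, B12->F; outcomes B1=T, B3=F, B4=E, B5=F, B6=S, B7=F, B8=S, B10=F, B11=F, B12=F
input #6, g=11, v=2: events B1->T, B4->E, B3->T, B4->E, B3->T, B4->E, B3->T, B4->E, B3->T, B4->S, B3->F, B6->S, B5->F, B8->S, ...; outcomes B1=T, B3=T, B3=F, B4=S, B4=E, B5=F, B6=S, B7=F, B8=S, B10=F, B11=T, B12=F
input #7, g=1, v=0: events B1->F, B2->F, B4->E, B3->T, B4->S, B3->F, B6->S, B5->F, B8->S, B7->F, B10->F, B11->T, B12->F; outcomes B1=F, B2=F, B3=T, B3=F, B4=S, B4=E, B5=F, B6=S, B7=F, B8=S, B10=F, B11=T, B12=F
union over the pool: B1=T, B1=F, B2=F, B3=T, B3=F, B4=S, B4=E, B5=F, B6=S, B7=T, B7=F, B8=S, B8=E, B9=T, B10=F, B11=T, B11=F, B12=F
uncovered (6 of 24): B2=T, B5=T, B6=E, B9=F, B10=T, B12=T

Answer: B2=T, B5=T, B6=E, B9=F, B10=T, B12=T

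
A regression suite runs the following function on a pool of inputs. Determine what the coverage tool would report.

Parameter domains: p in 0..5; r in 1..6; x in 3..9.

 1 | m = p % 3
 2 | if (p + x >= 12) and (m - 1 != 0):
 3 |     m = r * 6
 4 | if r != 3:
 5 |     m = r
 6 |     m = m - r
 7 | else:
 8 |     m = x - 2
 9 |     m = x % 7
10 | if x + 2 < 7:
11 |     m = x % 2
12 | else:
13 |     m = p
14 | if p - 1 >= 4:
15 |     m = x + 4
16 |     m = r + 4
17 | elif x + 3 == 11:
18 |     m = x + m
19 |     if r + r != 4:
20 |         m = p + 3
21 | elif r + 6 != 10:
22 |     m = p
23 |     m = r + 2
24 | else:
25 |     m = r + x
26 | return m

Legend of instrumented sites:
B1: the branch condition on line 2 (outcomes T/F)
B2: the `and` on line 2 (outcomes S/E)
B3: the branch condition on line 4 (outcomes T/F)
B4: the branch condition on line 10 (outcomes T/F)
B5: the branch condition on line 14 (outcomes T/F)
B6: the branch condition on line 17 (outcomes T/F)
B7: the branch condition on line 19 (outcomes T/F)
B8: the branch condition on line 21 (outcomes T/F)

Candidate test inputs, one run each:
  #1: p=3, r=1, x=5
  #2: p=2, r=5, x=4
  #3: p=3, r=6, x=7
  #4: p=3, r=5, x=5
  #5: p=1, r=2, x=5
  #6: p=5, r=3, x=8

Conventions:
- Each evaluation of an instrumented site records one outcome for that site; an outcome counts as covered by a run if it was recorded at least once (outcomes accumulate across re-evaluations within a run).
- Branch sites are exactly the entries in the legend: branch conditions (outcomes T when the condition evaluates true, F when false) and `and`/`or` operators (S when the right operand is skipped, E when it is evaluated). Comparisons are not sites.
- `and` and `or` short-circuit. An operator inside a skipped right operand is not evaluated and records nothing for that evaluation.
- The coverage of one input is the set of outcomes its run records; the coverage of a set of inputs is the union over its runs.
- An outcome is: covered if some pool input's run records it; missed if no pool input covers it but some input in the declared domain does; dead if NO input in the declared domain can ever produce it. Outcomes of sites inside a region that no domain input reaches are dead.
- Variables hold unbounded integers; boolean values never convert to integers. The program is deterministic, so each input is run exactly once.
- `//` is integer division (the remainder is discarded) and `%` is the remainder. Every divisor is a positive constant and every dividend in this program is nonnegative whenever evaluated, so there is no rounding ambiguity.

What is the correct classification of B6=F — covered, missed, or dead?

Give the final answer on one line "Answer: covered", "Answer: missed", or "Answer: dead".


B6=F is recorded by pool input(s) 1, 2, 3, 4, 5 -> covered
Answer: covered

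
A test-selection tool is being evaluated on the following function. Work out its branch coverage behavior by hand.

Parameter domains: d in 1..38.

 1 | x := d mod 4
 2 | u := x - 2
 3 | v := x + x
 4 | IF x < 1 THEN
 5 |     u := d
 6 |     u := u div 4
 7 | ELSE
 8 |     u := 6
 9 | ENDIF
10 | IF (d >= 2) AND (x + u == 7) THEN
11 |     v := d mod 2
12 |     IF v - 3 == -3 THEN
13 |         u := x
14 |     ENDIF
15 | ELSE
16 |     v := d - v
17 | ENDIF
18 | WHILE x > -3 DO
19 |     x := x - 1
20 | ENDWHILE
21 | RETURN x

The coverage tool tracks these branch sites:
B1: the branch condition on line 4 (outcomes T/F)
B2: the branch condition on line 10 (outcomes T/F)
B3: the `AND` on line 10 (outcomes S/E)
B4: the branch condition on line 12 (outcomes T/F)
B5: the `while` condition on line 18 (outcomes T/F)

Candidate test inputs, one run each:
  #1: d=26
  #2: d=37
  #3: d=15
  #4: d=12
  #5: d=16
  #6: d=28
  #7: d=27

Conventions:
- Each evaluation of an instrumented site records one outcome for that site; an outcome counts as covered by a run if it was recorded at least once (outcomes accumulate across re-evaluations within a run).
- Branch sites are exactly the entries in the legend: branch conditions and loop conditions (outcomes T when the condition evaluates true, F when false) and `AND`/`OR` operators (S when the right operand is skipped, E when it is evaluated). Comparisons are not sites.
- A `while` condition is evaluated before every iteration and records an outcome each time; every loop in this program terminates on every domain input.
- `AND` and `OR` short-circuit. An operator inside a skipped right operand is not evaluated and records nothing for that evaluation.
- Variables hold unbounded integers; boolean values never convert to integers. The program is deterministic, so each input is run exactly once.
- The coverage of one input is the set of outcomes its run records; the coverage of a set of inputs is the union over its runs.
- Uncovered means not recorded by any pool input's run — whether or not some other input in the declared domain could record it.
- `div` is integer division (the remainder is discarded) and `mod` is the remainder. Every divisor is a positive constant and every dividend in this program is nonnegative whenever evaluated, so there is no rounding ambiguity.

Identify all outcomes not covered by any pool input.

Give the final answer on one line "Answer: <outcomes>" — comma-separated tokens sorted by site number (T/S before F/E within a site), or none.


test 1 (d=26) fires B1->F, B3->E, B2->F, B5->T, B5->T, B5->T, B5->T, B5->T, B5->F; hits B1=F, B2=F, B3=E, B5=T, B5=F
test 2 (d=37) fires B1->F, B3->E, B2->T, B4->F, B5->T, B5->T, B5->T, B5->T, B5->F; hits B1=F, B2=T, B3=E, B4=F, B5=T, B5=F
test 3 (d=15) fires B1->F, B3->E, B2->F, B5->T, B5->T, B5->T, B5->T, B5->T, B5->T, B5->F; hits B1=F, B2=F, B3=E, B5=T, B5=F
test 4 (d=12) fires B1->T, B3->E, B2->F, B5->T, B5->T, B5->T, B5->F; hits B1=T, B2=F, B3=E, B5=T, B5=F
test 5 (d=16) fires B1->T, B3->E, B2->F, B5->T, B5->T, B5->T, B5->F; hits B1=T, B2=F, B3=E, B5=T, B5=F
test 6 (d=28) fires B1->T, B3->E, B2->T, B4->T, B5->T, B5->T, B5->T, B5->F; hits B1=T, B2=T, B3=E, B4=T, B5=T, B5=F
test 7 (d=27) fires B1->F, B3->E, B2->F, B5->T, B5->T, B5->T, B5->T, B5->T, B5->T, B5->F; hits B1=F, B2=F, B3=E, B5=T, B5=F
union over the pool: B1=T, B1=F, B2=T, B2=F, B3=E, B4=T, B4=F, B5=T, B5=F
uncovered (1 of 10): B3=S
Answer: B3=S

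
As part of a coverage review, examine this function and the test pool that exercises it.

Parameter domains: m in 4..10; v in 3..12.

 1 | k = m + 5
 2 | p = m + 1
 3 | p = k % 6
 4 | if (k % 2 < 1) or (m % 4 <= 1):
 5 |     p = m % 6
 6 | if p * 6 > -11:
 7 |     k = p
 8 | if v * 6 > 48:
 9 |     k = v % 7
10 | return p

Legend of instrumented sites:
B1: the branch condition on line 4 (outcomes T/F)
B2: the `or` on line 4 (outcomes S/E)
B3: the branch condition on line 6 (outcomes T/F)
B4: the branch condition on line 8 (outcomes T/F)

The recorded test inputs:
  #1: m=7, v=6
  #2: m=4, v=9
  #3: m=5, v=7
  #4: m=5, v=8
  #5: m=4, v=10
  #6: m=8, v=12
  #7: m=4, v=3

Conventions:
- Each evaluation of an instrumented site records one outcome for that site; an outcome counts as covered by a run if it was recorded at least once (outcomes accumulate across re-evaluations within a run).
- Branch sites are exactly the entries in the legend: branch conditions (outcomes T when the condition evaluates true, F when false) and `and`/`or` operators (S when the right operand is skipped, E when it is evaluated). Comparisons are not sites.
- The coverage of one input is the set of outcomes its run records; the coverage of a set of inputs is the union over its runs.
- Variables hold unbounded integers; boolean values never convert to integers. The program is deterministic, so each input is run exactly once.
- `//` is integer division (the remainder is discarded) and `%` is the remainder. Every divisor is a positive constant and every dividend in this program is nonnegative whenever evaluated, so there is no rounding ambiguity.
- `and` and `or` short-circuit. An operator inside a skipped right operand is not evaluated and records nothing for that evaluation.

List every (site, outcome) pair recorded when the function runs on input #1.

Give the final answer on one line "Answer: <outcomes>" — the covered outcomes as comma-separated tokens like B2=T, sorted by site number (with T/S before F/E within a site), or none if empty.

Tracing the run of input #1 (m=7, v=6):
  B2->S, B1->T, B3->T, B4->F
collecting distinct outcomes: B1=T, B2=S, B3=T, B4=F

Answer: B1=T, B2=S, B3=T, B4=F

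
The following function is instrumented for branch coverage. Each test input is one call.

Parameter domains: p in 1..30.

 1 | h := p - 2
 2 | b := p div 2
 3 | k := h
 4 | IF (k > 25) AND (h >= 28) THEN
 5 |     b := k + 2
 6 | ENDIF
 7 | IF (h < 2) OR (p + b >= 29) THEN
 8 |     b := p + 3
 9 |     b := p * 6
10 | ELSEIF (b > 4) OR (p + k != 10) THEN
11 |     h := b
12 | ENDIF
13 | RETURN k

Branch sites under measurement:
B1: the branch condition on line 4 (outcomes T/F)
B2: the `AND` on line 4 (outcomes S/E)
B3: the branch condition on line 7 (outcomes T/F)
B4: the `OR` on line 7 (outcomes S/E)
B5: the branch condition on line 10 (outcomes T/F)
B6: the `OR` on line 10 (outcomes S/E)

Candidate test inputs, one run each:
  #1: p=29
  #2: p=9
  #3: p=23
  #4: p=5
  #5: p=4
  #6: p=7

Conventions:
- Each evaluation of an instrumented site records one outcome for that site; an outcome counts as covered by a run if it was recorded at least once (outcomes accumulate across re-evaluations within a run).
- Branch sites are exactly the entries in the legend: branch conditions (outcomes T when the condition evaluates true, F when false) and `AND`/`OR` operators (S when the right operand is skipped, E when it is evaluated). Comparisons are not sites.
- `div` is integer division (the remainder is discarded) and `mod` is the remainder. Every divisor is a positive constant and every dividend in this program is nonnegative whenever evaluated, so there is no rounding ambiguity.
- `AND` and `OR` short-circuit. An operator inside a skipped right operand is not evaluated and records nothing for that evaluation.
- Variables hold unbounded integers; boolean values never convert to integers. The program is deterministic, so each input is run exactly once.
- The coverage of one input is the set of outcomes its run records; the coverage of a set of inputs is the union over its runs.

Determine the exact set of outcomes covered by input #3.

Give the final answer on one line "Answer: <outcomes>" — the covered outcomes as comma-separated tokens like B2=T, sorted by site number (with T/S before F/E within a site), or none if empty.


Event log for input #3 (p=23):
  B2->S, B1->F, B4->E, B3->T
distinct outcomes covered: B1=F, B2=S, B3=T, B4=E
Answer: B1=F, B2=S, B3=T, B4=E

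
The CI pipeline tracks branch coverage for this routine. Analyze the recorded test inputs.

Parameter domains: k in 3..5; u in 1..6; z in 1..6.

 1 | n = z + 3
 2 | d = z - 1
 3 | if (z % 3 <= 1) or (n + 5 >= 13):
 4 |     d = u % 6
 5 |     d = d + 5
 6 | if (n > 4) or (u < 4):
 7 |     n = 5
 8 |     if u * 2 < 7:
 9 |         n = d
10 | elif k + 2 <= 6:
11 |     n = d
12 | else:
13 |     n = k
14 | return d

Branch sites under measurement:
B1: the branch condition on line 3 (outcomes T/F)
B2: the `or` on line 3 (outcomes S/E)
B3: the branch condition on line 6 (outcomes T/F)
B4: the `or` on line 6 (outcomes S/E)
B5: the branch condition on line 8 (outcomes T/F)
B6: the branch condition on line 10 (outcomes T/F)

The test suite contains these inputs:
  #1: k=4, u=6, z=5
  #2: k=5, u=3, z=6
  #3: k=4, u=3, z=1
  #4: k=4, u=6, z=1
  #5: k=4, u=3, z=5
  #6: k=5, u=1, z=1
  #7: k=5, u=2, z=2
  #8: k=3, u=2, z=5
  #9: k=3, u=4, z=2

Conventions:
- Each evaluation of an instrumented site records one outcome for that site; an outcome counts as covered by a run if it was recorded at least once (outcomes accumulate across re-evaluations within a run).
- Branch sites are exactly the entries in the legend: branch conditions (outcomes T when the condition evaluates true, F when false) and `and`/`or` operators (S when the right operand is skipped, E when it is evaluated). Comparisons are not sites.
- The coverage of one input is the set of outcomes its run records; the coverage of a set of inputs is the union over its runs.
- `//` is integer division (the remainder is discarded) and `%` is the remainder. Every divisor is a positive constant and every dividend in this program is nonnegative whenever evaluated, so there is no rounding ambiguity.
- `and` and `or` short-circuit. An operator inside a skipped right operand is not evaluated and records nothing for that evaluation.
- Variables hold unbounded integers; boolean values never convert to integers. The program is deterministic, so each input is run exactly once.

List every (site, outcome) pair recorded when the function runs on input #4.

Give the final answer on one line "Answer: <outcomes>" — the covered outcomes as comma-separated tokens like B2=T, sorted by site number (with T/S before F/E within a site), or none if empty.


Simulating input #4 (k=4, u=6, z=1) step by step:
  B2->S, B1->T, B4->E, B3->F, B6->T
distinct outcomes covered: B1=T, B2=S, B3=F, B4=E, B6=T
Answer: B1=T, B2=S, B3=F, B4=E, B6=T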